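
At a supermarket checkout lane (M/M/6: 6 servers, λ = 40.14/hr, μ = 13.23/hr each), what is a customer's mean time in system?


a = 3.0340; ρ = 0.5057; P₀ = 0.047268
Lq = P₀·a^c·ρ/(c!(1−ρ)²) = 0.10597
Wq = Lq/λ = 0.10597/40.14 = 0.002640 hr
W = Wq + 1/μ = 0.002640 + 0.07559 = 0.07823 hr

Final: 0.07823 hr


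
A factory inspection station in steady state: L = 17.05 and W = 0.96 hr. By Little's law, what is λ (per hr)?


λ = L/W = 17.05/0.96 = 17.7604 /hr

Final: 17.7604 /hr


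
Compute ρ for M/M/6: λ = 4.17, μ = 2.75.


ρ = λ/(cμ) = 4.17/(6·2.75) = 4.17/16.50 = 0.2527

Final: 0.2527


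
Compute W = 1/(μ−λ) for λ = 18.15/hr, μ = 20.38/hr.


W = 1/(μ−λ) = 1/(20.38 − 18.15) = 1/2.23 = 0.4484 hr

Final: 0.4484 hr


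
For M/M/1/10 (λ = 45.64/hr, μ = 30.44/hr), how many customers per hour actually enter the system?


ρ = 1.4993; P_K = (1−ρ)ρ^10/(1−ρ^11) = 0.336956
λ_eff = λ(1 − P_K) = 45.64·(1 − 0.336956) = 45.64·0.663044 = 30.2613 /hr

Final: 30.2613 /hr


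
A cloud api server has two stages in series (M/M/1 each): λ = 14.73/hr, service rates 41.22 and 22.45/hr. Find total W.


Each node sees arrival rate λ = 14.73/hr (tandem ⇒ throughput preserved).
W₁ = 1/(μ₁−λ) = 1/(41.22−14.73) = 0.03775 hr
W₂ = 1/(μ₂−λ) = 1/(22.45−14.73) = 0.12953 hr
W_total = W₁ + W₂ = 0.03775 + 0.12953 = 0.16728 hr

Final: 0.16728 hr


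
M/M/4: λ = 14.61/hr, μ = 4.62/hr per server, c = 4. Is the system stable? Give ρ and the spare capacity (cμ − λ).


Total capacity cμ = 4·4.62 = 18.48/hr
ρ = λ/(cμ) = 14.61/18.48 = 0.7906
Stable ⇔ ρ < 1: YES
Spare capacity = cμ − λ = 18.48 − 14.61 = 3.87/hr

Final: ρ = 0.7906; stable; margin = 3.87/hr


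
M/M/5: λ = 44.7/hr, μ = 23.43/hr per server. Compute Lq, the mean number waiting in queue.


a = λ/μ = 1.9078; ρ = a/5 = 0.3816
P₀ = 0.147546
Lq = P₀·a^c·ρ / (c!·(1−ρ)²) = 0.147546·25.27413·0.3816/(120·0.38247)
= 0.03100

Final: 0.03100


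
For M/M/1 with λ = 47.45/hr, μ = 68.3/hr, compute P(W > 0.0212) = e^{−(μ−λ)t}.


W ~ Exponential(μ−λ) for M/M/1.
μ − λ = 68.3 − 47.45 = 20.8500
P(W > t) = e^{−(μ−λ)t} = e^{−0.4420} = 0.642737

Final: 0.642737


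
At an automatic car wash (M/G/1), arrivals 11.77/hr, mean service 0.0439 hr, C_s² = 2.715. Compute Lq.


ρ = λ·E[S] = 11.77·0.0439 = 0.5167
Lq = ρ²(1+C_s²)/(2(1−ρ)) = 0.2670·(1+2.715)/(2·0.4833)
= 0.2670·3.7150/0.9666 = 1.02612

Final: 1.02612


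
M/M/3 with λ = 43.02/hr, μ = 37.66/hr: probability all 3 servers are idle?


a = λ/μ = 43.02/37.66 = 1.1423; ρ = a/c = 0.3808
Σ_{k=0}^{2} a^k/k! (terms k=0..2) = 1.00000 + 1.14233 + 0.65245 = 2.79478
Tail: a^3/(3!(1−ρ)) = 1.49063/(6·0.6192) = 0.40121
P₀ = 1/(2.79478 + 0.40121) = 1/3.19599 = 0.312892

Final: 0.312892


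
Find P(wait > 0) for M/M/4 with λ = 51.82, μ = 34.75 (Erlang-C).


a = λ/μ = 1.4912; ρ = a/4 = 0.3728
P₀ = 0.223000 (from M/M/c formula)
C(c,a) = [a^c/(c!(1−ρ))]·P₀ = [4.94505/(24·0.6272)]·0.223000
= 0.32852·0.223000 = 0.073259

Final: 0.073259


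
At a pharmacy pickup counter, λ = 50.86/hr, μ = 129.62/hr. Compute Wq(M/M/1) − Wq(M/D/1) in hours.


ρ = 50.86/129.62 = 0.3924
Wq(M/M/1) = ρ/(μ−λ) = 0.3924/78.76 = 0.004982 hr
Wq(M/D/1) = ρ/(2(μ−λ)) = 0.002491 hr
Savings = 0.004982 − 0.002491 = 0.002491 hr

Final: 0.002491 hr


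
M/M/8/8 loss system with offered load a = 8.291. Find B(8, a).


B(c,a) = (a^c/c!) / Σ_{k=0}^{c} a^k/k!
a^8/8! = 553.776851
Σ terms (k=0..8): 1.00000 + 8.29100 + 34.37034 + 94.98816 + 196.88672 + 326.47756 + 451.13757 + 534.34023 + 553.77685 = 2201.268423
B = 553.776851/2201.268423 = 0.251572

Final: 0.251572


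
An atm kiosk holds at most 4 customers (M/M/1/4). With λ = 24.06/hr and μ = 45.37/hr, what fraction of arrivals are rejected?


ρ = λ/μ = 24.06/45.37 = 0.5303
P_K = (1−ρ)ρ^K/(1−ρ^(K+1)) = (0.4697·0.079087)/(1 − 0.041941)
= 0.037147/0.958059 = 0.038773

Final: 0.038773


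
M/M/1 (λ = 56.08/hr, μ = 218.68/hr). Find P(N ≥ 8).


ρ = 56.08/218.68 = 0.2564
P(N ≥ n) = ρ^n = 0.2564^8 = 0.00001871

Final: 0.00001871


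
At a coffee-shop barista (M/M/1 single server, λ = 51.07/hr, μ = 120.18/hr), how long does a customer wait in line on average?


ρ = 51.07/120.18 = 0.4249
Wq = ρ/(μ−λ) = 0.4249/(120.18 − 51.07) = 0.4249/69.11 = 0.006149 hr

Final: 0.006149 hr


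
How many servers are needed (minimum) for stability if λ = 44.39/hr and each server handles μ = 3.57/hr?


Stability requires cμ > λ ⇔ c > λ/μ.
λ/μ = 44.39/3.57 = 12.4342
Minimum integer c = ⌊12.4342⌋ + 1 = 13
Check: 13·3.57 = 46.41 > 44.39, while 12·3.57 = 42.84 ≤ 44.39

Final: 13 servers


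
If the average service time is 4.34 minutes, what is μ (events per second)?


μ = 1/(service time) in consistent units.
1 second = 0.0166667 min, so μ = 0.0166667/4.34 = 0.003840 per second

Final: 0.003840 /sec


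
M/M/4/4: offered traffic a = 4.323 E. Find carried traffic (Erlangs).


B(4,4.323) = 0.340927 (Erlang-B)
Carried load = a(1 − B) = 4.323·(1 − 0.340927) = 4.323·0.659073 = 2.8492 E

Final: 2.8492 Erlangs


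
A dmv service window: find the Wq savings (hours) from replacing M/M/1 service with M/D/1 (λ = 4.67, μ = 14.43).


ρ = 4.67/14.43 = 0.3236
Wq(M/M/1) = ρ/(μ−λ) = 0.3236/9.76 = 0.03316 hr
Wq(M/D/1) = ρ/(2(μ−λ)) = 0.01658 hr
Savings = 0.03316 − 0.01658 = 0.01658 hr

Final: 0.01658 hr


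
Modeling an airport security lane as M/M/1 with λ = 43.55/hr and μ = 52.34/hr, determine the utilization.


ρ = λ/μ = 43.55/52.34 = 0.8321

Final: 0.8321


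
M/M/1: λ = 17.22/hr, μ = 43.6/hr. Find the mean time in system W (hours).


W = 1/(μ−λ) = 1/(43.6 − 17.22) = 1/26.38 = 0.03791 hr

Final: 0.03791 hr


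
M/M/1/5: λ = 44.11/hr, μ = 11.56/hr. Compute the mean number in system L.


ρ = 44.11/11.56 = 3.8157
L = ρ[1 − (K+1)ρ^K + Kρ^(K+1)] / [(1−ρ)(1−ρ^(K+1))]
Numerator: 3.8157·(1 − 6·808.902390 + 5·3086.564396) = 40372.126381
Denominator: (-2.8157)·(-3085.564396) = 8688.159263
L = 40372.126381/8688.159263 = 4.6468

Final: 4.6468


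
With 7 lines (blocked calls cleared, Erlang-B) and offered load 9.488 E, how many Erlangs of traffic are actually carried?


B(7,9.488) = 0.385467 (Erlang-B)
Carried load = a(1 − B) = 9.488·(1 − 0.385467) = 9.488·0.614533 = 5.8307 E

Final: 5.8307 Erlangs


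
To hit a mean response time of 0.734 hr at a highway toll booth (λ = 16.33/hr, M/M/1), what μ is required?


W = 1/(μ−λ) ⇒ μ − λ = 1/W = 1/0.734 = 1.3624
μ = λ + 1/W = 16.33 + 1.3624 = 17.6924 per hr

Final: 17.6924 /hr


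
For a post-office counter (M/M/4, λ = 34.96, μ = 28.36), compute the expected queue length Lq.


a = λ/μ = 1.2327; ρ = a/4 = 0.3082
P₀ = 0.290376
Lq = P₀·a^c·ρ / (c!·(1−ρ)²) = 0.290376·2.30920·0.3082/(24·0.47861)
= 0.01799

Final: 0.01799


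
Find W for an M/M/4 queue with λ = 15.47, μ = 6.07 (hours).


a = 2.5486; ρ = 0.6371; P₀ = 0.069444
Lq = P₀·a^c·ρ/(c!(1−ρ)²) = 0.59077
Wq = Lq/λ = 0.59077/15.47 = 0.03819 hr
W = Wq + 1/μ = 0.03819 + 0.16474 = 0.20293 hr

Final: 0.20293 hr


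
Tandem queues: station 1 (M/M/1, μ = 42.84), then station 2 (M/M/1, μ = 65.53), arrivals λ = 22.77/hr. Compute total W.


Each node sees arrival rate λ = 22.77/hr (tandem ⇒ throughput preserved).
W₁ = 1/(μ₁−λ) = 1/(42.84−22.77) = 0.04983 hr
W₂ = 1/(μ₂−λ) = 1/(65.53−22.77) = 0.02339 hr
W_total = W₁ + W₂ = 0.04983 + 0.02339 = 0.07321 hr

Final: 0.07321 hr


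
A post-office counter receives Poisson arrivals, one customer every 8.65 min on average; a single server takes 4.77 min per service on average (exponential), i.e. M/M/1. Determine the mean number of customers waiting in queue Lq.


λ = 60/8.65 = 6.9364 /hr
μ = 60/4.77 = 12.5786 /hr
ρ = λ/μ = 6.9364/12.5786 = 0.5514
Lq = ρ²/(1−ρ) = 0.3041/0.4486 = 0.6779

Final: 0.6779


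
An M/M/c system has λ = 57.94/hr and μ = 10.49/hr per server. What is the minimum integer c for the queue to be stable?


Stability requires cμ > λ ⇔ c > λ/μ.
λ/μ = 57.94/10.49 = 5.5234
Minimum integer c = ⌊5.5234⌋ + 1 = 6
Check: 6·10.49 = 62.94 > 57.94, while 5·10.49 = 52.45 ≤ 57.94

Final: 6 servers


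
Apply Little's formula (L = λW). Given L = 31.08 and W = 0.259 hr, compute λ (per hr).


λ = L/W = 31.08/0.259 = 120.0000 /hr

Final: 120.0000 /hr


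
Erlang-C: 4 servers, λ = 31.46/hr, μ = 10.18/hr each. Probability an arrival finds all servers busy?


a = λ/μ = 3.0904; ρ = a/4 = 0.7726
P₀ = 0.032790 (from M/M/c formula)
C(c,a) = [a^c/(c!(1−ρ))]·P₀ = [91.21027/(24·0.2274)]·0.032790
= 16.71203·0.032790 = 0.547995

Final: 0.547995


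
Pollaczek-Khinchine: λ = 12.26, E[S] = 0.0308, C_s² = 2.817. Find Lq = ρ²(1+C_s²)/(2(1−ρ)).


ρ = λ·E[S] = 12.26·0.0308 = 0.3776
Lq = ρ²(1+C_s²)/(2(1−ρ)) = 0.1426·(1+2.817)/(2·0.6224)
= 0.1426·3.8170/1.2448 = 0.43723

Final: 0.43723


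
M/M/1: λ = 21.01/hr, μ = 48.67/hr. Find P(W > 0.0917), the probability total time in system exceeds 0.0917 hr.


W ~ Exponential(μ−λ) for M/M/1.
μ − λ = 48.67 − 21.01 = 27.6600
P(W > t) = e^{−(μ−λ)t} = e^{−2.5364} = 0.079149

Final: 0.079149


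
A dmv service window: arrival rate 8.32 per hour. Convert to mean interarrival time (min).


Mean interarrival time = 1/λ = 1/8.32 hour = 0.12019 hour
In minutes: 0.12019 × 60 = 7.2115 min

Final: 7.2115 min


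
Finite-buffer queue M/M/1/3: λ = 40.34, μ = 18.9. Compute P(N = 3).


ρ = λ/μ = 40.34/18.9 = 2.1344
P_K = (1−ρ)ρ^K/(1−ρ^(K+1)) = (-1.1344·9.723492)/(1 − 20.753739)
= -11.030247/-19.753739 = 0.558388

Final: 0.558388


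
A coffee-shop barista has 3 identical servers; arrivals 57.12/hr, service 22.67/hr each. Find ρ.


ρ = λ/(cμ) = 57.12/(3·22.67) = 57.12/68.01 = 0.8399

Final: 0.8399


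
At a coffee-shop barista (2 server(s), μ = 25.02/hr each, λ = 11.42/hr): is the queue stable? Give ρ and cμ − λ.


Total capacity cμ = 2·25.02 = 50.04/hr
ρ = λ/(cμ) = 11.42/50.04 = 0.2282
Stable ⇔ ρ < 1: YES
Spare capacity = cμ − λ = 50.04 − 11.42 = 38.62/hr

Final: ρ = 0.2282; stable; margin = 38.62/hr


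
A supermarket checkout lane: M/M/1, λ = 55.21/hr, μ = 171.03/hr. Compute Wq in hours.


ρ = 55.21/171.03 = 0.3228
Wq = ρ/(μ−λ) = 0.3228/(171.03 − 55.21) = 0.3228/115.82 = 0.002787 hr

Final: 0.002787 hr


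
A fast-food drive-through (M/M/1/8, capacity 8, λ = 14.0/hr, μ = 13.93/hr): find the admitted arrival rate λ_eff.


ρ = 1.0050; P_K = (1−ρ)ρ^8/(1−ρ^9) = 0.113352
λ_eff = λ(1 − P_K) = 14.0·(1 − 0.113352) = 14.0·0.886648 = 12.4131 /hr

Final: 12.4131 /hr


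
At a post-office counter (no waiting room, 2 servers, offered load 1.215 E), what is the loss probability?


B(c,a) = (a^c/c!) / Σ_{k=0}^{c} a^k/k!
a^2/2! = 0.738113
Σ terms (k=0..2): 1.00000 + 1.21500 + 0.73811 = 2.953113
B = 0.738113/2.953113 = 0.249944

Final: 0.249944


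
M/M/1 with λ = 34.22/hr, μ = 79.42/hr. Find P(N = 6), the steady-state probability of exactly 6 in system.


ρ = 34.22/79.42 = 0.4309
P_n = (1−ρ)·ρ^n = (1 − 0.4309)·0.4309^6 = 0.5691·0.006399 = 0.003642

Final: 0.003642


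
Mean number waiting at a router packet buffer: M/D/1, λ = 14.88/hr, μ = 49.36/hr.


ρ = 14.88/49.36 = 0.3015
M/D/1: Lq = ρ²/(2(1−ρ)) = 0.09088/(2·0.6985) = 0.06505

Final: 0.06505


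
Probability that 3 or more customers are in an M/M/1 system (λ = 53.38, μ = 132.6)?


ρ = 53.38/132.6 = 0.4026
P(N ≥ n) = ρ^n = 0.4026^3 = 0.065239

Final: 0.065239


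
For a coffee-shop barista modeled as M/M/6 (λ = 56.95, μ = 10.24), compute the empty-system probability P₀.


a = λ/μ = 56.95/10.24 = 5.5615; ρ = a/c = 0.9269
Σ_{k=0}^{5} a^k/k! (terms k=0..5) = 1.00000 + 5.56152 + 15.46527 + 28.67016 + 39.86244 + 44.33918 = 134.89856
Tail: a^6/(6!(1−ρ)) = 29591.20364/(720·0.07308) = 562.38665
P₀ = 1/(134.89856 + 562.38665) = 1/697.28521 = 0.001434

Final: 0.001434


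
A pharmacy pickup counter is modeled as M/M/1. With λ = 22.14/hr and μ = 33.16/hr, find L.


ρ = λ/μ = 22.14/33.16 = 0.6677
L = ρ/(1−ρ) = 0.6677/(1 − 0.6677) = 0.6677/0.3323 = 2.0091

Final: 2.0091


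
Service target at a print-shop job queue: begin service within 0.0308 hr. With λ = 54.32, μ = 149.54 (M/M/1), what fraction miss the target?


ρ = 54.32/149.54 = 0.3632
P(Wq > t) = ρ·e^{−(μ−λ)t} = 0.3632·e^{−2.9328}
= 0.3632·0.053249 = 0.019343

Final: 0.019343


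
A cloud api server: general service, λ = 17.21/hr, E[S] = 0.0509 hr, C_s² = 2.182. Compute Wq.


ρ = λ·E[S] = 17.21·0.0509 = 0.8760
E[S²] = E[S]²(1+C_s²) = 0.0509²·(1+2.182) = 0.008244
Wq = λ·E[S²]/(2(1−ρ)) = 17.21·0.008244/(2·0.1240) = 0.57204 hr

Final: 0.57204 hr


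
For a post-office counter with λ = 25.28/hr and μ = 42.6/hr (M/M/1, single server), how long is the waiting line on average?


ρ = 25.28/42.6 = 0.5934
Lq = ρ²/(1−ρ) = 0.3522/0.4066 = 0.8662

Final: 0.8662


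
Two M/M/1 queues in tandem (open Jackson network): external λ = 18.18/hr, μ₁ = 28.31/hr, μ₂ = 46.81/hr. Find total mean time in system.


Each node sees arrival rate λ = 18.18/hr (tandem ⇒ throughput preserved).
W₁ = 1/(μ₁−λ) = 1/(28.31−18.18) = 0.09872 hr
W₂ = 1/(μ₂−λ) = 1/(46.81−18.18) = 0.03493 hr
W_total = W₁ + W₂ = 0.09872 + 0.03493 = 0.13365 hr

Final: 0.13365 hr


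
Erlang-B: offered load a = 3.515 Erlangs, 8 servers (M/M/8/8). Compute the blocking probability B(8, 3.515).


B(c,a) = (a^c/c!) / Σ_{k=0}^{c} a^k/k!
a^8/8! = 0.577939
Σ terms (k=0..8): 1.00000 + 3.51500 + 6.17761 + 7.23810 + 6.36048 + 4.47142 + 2.61951 + 1.31537 + 0.57794 = 33.275429
B = 0.577939/33.275429 = 0.017368

Final: 0.017368


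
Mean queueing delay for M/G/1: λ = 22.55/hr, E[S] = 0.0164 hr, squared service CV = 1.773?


ρ = λ·E[S] = 22.55·0.0164 = 0.3698
E[S²] = E[S]²(1+C_s²) = 0.0164²·(1+1.773) = 0.0007458
Wq = λ·E[S²]/(2(1−ρ)) = 22.55·0.0007458/(2·0.6302) = 0.01334 hr

Final: 0.01334 hr


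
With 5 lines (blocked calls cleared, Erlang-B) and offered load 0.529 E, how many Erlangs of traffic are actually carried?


B(5,0.529) = 0.0002034 (Erlang-B)
Carried load = a(1 − B) = 0.529·(1 − 0.0002034) = 0.529·0.999797 = 0.5289 E

Final: 0.5289 Erlangs


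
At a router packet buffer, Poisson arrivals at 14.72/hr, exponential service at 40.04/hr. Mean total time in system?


W = 1/(μ−λ) = 1/(40.04 − 14.72) = 1/25.32 = 0.03949 hr

Final: 0.03949 hr


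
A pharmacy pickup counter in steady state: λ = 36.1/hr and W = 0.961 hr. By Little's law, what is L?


L = λW = 36.1·0.961 = 34.6921

Final: 34.6921


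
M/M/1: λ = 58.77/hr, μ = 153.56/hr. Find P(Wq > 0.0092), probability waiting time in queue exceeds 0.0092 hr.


ρ = 58.77/153.56 = 0.3827
P(Wq > t) = ρ·e^{−(μ−λ)t} = 0.3827·e^{−0.8721}
= 0.3827·0.418086 = 0.160009

Final: 0.160009


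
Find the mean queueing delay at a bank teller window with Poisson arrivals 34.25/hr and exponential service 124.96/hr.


ρ = 34.25/124.96 = 0.2741
Wq = ρ/(μ−λ) = 0.2741/(124.96 − 34.25) = 0.2741/90.71 = 0.003022 hr

Final: 0.003022 hr


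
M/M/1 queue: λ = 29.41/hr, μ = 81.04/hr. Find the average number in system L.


ρ = λ/μ = 29.41/81.04 = 0.3629
L = ρ/(1−ρ) = 0.3629/(1 − 0.3629) = 0.3629/0.6371 = 0.5696

Final: 0.5696


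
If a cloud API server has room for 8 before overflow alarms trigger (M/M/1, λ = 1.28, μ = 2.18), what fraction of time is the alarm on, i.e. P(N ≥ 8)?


ρ = 1.28/2.18 = 0.5872
P(N ≥ n) = ρ^n = 0.5872^8 = 0.014126

Final: 0.014126


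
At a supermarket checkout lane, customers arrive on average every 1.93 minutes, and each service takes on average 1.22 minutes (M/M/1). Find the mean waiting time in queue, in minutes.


λ = 60/1.93 = 31.0881 /hr
μ = 60/1.22 = 49.1803 /hr
ρ = λ/μ = 31.0881/49.1803 = 0.6321
Wq = ρ/(μ−λ) = 0.6321/(49.1803−31.0881) = 0.03494 hr
In minutes: 0.03494·60 = 2.096 min

Final: 2.096 min


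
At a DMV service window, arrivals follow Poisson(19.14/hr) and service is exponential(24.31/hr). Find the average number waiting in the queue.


ρ = 19.14/24.31 = 0.7873
Lq = ρ²/(1−ρ) = 0.6199/0.2127 = 2.9148

Final: 2.9148


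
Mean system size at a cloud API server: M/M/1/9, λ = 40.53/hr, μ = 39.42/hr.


ρ = 40.53/39.42 = 1.0282
L = ρ[1 − (K+1)ρ^K + Kρ^(K+1)] / [(1−ρ)(1−ρ^(K+1))]
Numerator: 1.0282·(1 − 10·1.283926 + 9·1.320079) = 0.042620
Denominator: (-0.02816)·(-0.320079) = 0.009013
L = 0.042620/0.009013 = 4.7288

Final: 4.7288


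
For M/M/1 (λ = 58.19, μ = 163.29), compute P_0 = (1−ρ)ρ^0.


ρ = 58.19/163.29 = 0.3564
P_n = (1−ρ)·ρ^n = (1 − 0.3564)·0.3564^0 = 0.6436·1.000000 = 0.643640

Final: 0.643640


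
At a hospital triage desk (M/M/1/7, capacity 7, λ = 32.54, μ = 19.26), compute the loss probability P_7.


ρ = λ/μ = 32.54/19.26 = 1.6895
P_K = (1−ρ)ρ^K/(1−ρ^(K+1)) = (-0.6895·39.294237)/(1 − 66.388083)
= -27.093846/-65.388083 = 0.414354

Final: 0.414354


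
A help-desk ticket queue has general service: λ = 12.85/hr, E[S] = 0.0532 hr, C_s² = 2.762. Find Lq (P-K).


ρ = λ·E[S] = 12.85·0.0532 = 0.6836
Lq = ρ²(1+C_s²)/(2(1−ρ)) = 0.4673·(1+2.762)/(2·0.3164)
= 0.4673·3.7620/0.6328 = 2.77849

Final: 2.77849


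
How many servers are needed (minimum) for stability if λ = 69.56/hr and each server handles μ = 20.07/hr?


Stability requires cμ > λ ⇔ c > λ/μ.
λ/μ = 69.56/20.07 = 3.4659
Minimum integer c = ⌊3.4659⌋ + 1 = 4
Check: 4·20.07 = 80.28 > 69.56, while 3·20.07 = 60.21 ≤ 69.56

Final: 4 servers


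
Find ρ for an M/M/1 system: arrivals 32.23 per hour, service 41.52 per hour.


ρ = λ/μ = 32.23/41.52 = 0.7763

Final: 0.7763


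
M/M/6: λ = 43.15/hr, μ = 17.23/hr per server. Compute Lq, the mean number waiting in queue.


a = λ/μ = 2.5044; ρ = a/6 = 0.4174
P₀ = 0.081261
Lq = P₀·a^c·ρ / (c!·(1−ρ)²) = 0.081261·246.70226·0.4174/(720·0.33943)
= 0.03424

Final: 0.03424


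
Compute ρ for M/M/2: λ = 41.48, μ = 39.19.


ρ = λ/(cμ) = 41.48/(2·39.19) = 41.48/78.38 = 0.5292

Final: 0.5292


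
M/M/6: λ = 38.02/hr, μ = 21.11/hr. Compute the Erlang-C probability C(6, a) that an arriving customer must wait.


a = λ/μ = 1.8010; ρ = a/6 = 0.3002
P₀ = 0.164998 (from M/M/c formula)
C(c,a) = [a^c/(c!(1−ρ))]·P₀ = [34.13055/(720·0.6998)]·0.164998
= 0.06774·0.164998 = 0.011176

Final: 0.011176


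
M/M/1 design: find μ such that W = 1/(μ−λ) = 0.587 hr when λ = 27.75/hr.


W = 1/(μ−λ) ⇒ μ − λ = 1/W = 1/0.587 = 1.7036
μ = λ + 1/W = 27.75 + 1.7036 = 29.4536 per hr

Final: 29.4536 /hr


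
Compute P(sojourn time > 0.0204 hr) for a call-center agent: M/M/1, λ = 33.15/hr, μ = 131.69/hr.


W ~ Exponential(μ−λ) for M/M/1.
μ − λ = 131.69 − 33.15 = 98.5400
P(W > t) = e^{−(μ−λ)t} = e^{−2.0102} = 0.133960

Final: 0.133960


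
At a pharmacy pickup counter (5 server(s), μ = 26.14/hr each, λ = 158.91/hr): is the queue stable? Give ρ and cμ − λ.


Total capacity cμ = 5·26.14 = 130.70/hr
ρ = λ/(cμ) = 158.91/130.70 = 1.2158
Stable ⇔ ρ < 1: NO
Spare capacity = cμ − λ = 130.70 − 158.91 = -28.21/hr

Final: ρ = 1.2158; unstable; margin = -28.21/hr


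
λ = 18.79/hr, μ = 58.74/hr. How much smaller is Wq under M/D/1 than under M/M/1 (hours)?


ρ = 18.79/58.74 = 0.3199
Wq(M/M/1) = ρ/(μ−λ) = 0.3199/39.95 = 0.008007 hr
Wq(M/D/1) = ρ/(2(μ−λ)) = 0.004004 hr
Savings = 0.008007 − 0.004004 = 0.004004 hr

Final: 0.004004 hr


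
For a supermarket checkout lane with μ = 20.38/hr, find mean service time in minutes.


Mean service time = 1/μ = 1/20.38 hour = 0.04907 hour
In minutes: 0.04907 × 60 = 2.9441 min

Final: 2.9441 min


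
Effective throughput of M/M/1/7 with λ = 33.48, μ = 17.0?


ρ = 1.9694; P_K = (1−ρ)ρ^7/(1−ρ^8) = 0.494419
λ_eff = λ(1 − P_K) = 33.48·(1 − 0.494419) = 33.48·0.505581 = 16.9269 /hr

Final: 16.9269 /hr


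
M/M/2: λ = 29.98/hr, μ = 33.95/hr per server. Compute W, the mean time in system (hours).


a = 0.8831; ρ = 0.4415; P₀ = 0.387413
Lq = P₀·a^c·ρ/(c!(1−ρ)²) = 0.21384
Wq = Lq/λ = 0.21384/29.98 = 0.007133 hr
W = Wq + 1/μ = 0.007133 + 0.02946 = 0.03659 hr

Final: 0.03659 hr


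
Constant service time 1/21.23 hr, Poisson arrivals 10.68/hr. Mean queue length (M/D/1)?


ρ = 10.68/21.23 = 0.5031
M/D/1: Lq = ρ²/(2(1−ρ)) = 0.2531/(2·0.4969) = 0.25463

Final: 0.25463


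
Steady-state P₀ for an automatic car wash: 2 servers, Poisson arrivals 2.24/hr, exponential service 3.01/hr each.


a = λ/μ = 2.24/3.01 = 0.7442; ρ = a/c = 0.3721
Σ_{k=0}^{1} a^k/k! (terms k=0..1) = 1.00000 + 0.74419 = 1.74419
Tail: a^2/(2!(1−ρ)) = 0.55381/(2·0.6279) = 0.44100
P₀ = 1/(1.74419 + 0.44100) = 1/2.18519 = 0.457627

Final: 0.457627


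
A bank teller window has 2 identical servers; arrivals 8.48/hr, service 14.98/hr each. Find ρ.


ρ = λ/(cμ) = 8.48/(2·14.98) = 8.48/29.96 = 0.2830

Final: 0.2830


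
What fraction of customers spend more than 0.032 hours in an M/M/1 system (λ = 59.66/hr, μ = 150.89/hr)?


W ~ Exponential(μ−λ) for M/M/1.
μ − λ = 150.89 − 59.66 = 91.2300
P(W > t) = e^{−(μ−λ)t} = e^{−2.9194} = 0.053968

Final: 0.053968


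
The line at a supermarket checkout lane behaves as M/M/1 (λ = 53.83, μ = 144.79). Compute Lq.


ρ = 53.83/144.79 = 0.3718
Lq = ρ²/(1−ρ) = 0.1382/0.6282 = 0.2200

Final: 0.2200


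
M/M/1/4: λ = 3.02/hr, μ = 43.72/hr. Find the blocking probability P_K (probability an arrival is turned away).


ρ = λ/μ = 3.02/43.72 = 0.06908
P_K = (1−ρ)ρ^K/(1−ρ^(K+1)) = (0.9309·0.00002277)/(1 − 0.000001573)
= 0.00002119/0.999998 = 0.00002119

Final: 0.00002119


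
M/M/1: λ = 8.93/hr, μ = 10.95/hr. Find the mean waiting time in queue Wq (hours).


ρ = 8.93/10.95 = 0.8155
Wq = ρ/(μ−λ) = 0.8155/(10.95 − 8.93) = 0.8155/2.02 = 0.4037 hr

Final: 0.4037 hr


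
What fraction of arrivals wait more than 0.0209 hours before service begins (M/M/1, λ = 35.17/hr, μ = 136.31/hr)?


ρ = 35.17/136.31 = 0.2580
P(Wq > t) = ρ·e^{−(μ−λ)t} = 0.2580·e^{−2.1138}
= 0.2580·0.120775 = 0.031162

Final: 0.031162


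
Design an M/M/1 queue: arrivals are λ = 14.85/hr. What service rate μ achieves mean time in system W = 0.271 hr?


W = 1/(μ−λ) ⇒ μ − λ = 1/W = 1/0.271 = 3.6900
μ = λ + 1/W = 14.85 + 3.6900 = 18.5400 per hr

Final: 18.5400 /hr


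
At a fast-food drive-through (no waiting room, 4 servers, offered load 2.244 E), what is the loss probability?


B(c,a) = (a^c/c!) / Σ_{k=0}^{c} a^k/k!
a^4/4! = 1.056526
Σ terms (k=0..4): 1.00000 + 2.24400 + 2.51777 + 1.88329 + 1.05653 = 8.701584
B = 1.056526/8.701584 = 0.121418

Final: 0.121418


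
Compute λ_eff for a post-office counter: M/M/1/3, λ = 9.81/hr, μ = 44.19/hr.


ρ = 0.2220; P_K = (1−ρ)ρ^3/(1−ρ^4) = 0.008532
λ_eff = λ(1 − P_K) = 9.81·(1 − 0.008532) = 9.81·0.991468 = 9.7263 /hr

Final: 9.7263 /hr


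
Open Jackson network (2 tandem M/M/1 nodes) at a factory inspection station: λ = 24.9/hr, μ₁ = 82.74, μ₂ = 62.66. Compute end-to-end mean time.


Each node sees arrival rate λ = 24.9/hr (tandem ⇒ throughput preserved).
W₁ = 1/(μ₁−λ) = 1/(82.74−24.9) = 0.01729 hr
W₂ = 1/(μ₂−λ) = 1/(62.66−24.9) = 0.02648 hr
W_total = W₁ + W₂ = 0.01729 + 0.02648 = 0.04377 hr

Final: 0.04377 hr


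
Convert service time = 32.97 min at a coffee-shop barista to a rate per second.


μ = 1/(service time) in consistent units.
1 second = 0.0166667 min, so μ = 0.0166667/32.97 = 0.0005055 per second

Final: 0.0005055 /sec


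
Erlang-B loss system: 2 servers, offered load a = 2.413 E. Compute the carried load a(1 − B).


B(2,2.413) = 0.460334 (Erlang-B)
Carried load = a(1 − B) = 2.413·(1 − 0.460334) = 2.413·0.539666 = 1.3022 E

Final: 1.3022 Erlangs


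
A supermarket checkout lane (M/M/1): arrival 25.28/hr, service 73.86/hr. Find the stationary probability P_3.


ρ = 25.28/73.86 = 0.3423
P_n = (1−ρ)·ρ^n = (1 − 0.3423)·0.3423^3 = 0.6577·0.040096 = 0.026373

Final: 0.026373


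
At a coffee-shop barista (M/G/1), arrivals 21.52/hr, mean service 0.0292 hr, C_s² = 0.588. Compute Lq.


ρ = λ·E[S] = 21.52·0.0292 = 0.6284
Lq = ρ²(1+C_s²)/(2(1−ρ)) = 0.3949·(1+0.588)/(2·0.3716)
= 0.3949·1.5880/0.7432 = 0.84368

Final: 0.84368


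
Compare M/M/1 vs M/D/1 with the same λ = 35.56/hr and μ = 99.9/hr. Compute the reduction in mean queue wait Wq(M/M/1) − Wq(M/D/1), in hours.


ρ = 35.56/99.9 = 0.3560
Wq(M/M/1) = ρ/(μ−λ) = 0.3560/64.34 = 0.005532 hr
Wq(M/D/1) = ρ/(2(μ−λ)) = 0.002766 hr
Savings = 0.005532 − 0.002766 = 0.002766 hr

Final: 0.002766 hr


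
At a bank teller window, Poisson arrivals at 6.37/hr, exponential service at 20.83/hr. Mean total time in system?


W = 1/(μ−λ) = 1/(20.83 − 6.37) = 1/14.46 = 0.06916 hr

Final: 0.06916 hr


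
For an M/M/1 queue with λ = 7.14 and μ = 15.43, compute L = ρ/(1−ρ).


ρ = λ/μ = 7.14/15.43 = 0.4627
L = ρ/(1−ρ) = 0.4627/(1 − 0.4627) = 0.4627/0.5373 = 0.8613

Final: 0.8613


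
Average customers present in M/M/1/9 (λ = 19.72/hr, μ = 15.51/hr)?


ρ = 19.72/15.51 = 1.2714
L = ρ[1 − (K+1)ρ^K + Kρ^(K+1)] / [(1−ρ)(1−ρ^(K+1))]
Numerator: 1.2714·(1 − 10·8.682724 + 9·11.039544) = 17.200838
Denominator: (-0.2714)·(-10.039544) = 2.725112
L = 17.200838/2.725112 = 6.3120

Final: 6.3120


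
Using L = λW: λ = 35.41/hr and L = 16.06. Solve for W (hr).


W = L/λ = 16.06/35.41 = 0.4535 hr

Final: 0.4535 hr


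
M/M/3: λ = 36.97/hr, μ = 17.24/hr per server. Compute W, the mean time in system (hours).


a = 2.1444; ρ = 0.7148; P₀ = 0.089232
Lq = P₀·a^c·ρ/(c!(1−ρ)²) = 1.28893
Wq = Lq/λ = 1.28893/36.97 = 0.03486 hr
W = Wq + 1/μ = 0.03486 + 0.05800 = 0.09287 hr

Final: 0.09287 hr


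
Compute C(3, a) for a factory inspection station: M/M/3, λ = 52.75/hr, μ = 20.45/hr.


a = λ/μ = 2.5795; ρ = a/3 = 0.8598
P₀ = 0.036614 (from M/M/c formula)
C(c,a) = [a^c/(c!(1−ρ))]·P₀ = [17.16277/(6·0.1402)]·0.036614
= 20.40574·0.036614 = 0.747134

Final: 0.747134


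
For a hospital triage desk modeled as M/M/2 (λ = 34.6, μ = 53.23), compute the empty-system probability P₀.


a = λ/μ = 34.6/53.23 = 0.6500; ρ = a/c = 0.3250
Σ_{k=0}^{1} a^k/k! (terms k=0..1) = 1.00000 + 0.65001 = 1.65001
Tail: a^2/(2!(1−ρ)) = 0.42251/(2·0.6750) = 0.31297
P₀ = 1/(1.65001 + 0.31297) = 1/1.96298 = 0.509429

Final: 0.509429


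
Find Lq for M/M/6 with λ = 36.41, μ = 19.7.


a = λ/μ = 1.8482; ρ = a/6 = 0.3080
P₀ = 0.157373
Lq = P₀·a^c·ρ / (c!·(1−ρ)²) = 0.157373·39.85903·0.3080/(720·0.47881)
= 0.005605

Final: 0.005605


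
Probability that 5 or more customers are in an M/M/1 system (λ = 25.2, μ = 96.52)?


ρ = 25.2/96.52 = 0.2611
P(N ≥ n) = ρ^n = 0.2611^5 = 0.001213

Final: 0.001213


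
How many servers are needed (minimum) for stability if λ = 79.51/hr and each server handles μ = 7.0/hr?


Stability requires cμ > λ ⇔ c > λ/μ.
λ/μ = 79.51/7.0 = 11.3586
Minimum integer c = ⌊11.3586⌋ + 1 = 12
Check: 12·7.0 = 84.00 > 79.51, while 11·7.0 = 77.00 ≤ 79.51

Final: 12 servers


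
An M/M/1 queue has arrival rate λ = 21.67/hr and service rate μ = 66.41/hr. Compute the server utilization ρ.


ρ = λ/μ = 21.67/66.41 = 0.3263

Final: 0.3263


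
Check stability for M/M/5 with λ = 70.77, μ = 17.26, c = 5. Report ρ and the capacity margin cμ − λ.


Total capacity cμ = 5·17.26 = 86.30/hr
ρ = λ/(cμ) = 70.77/86.30 = 0.8200
Stable ⇔ ρ < 1: YES
Spare capacity = cμ − λ = 86.30 − 70.77 = 15.53/hr

Final: ρ = 0.8200; stable; margin = 15.53/hr


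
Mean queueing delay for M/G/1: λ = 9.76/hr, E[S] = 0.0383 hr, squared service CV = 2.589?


ρ = λ·E[S] = 9.76·0.0383 = 0.3738
E[S²] = E[S]²(1+C_s²) = 0.0383²·(1+2.589) = 0.005265
Wq = λ·E[S²]/(2(1−ρ)) = 9.76·0.005265/(2·0.6262) = 0.04103 hr

Final: 0.04103 hr


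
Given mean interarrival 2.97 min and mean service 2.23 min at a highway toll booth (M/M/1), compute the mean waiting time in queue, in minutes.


λ = 60/2.97 = 20.2020 /hr
μ = 60/2.23 = 26.9058 /hr
ρ = λ/μ = 20.2020/26.9058 = 0.7508
Wq = ρ/(μ−λ) = 0.7508/(26.9058−20.2020) = 0.11200 hr
In minutes: 0.11200·60 = 6.720 min

Final: 6.720 min


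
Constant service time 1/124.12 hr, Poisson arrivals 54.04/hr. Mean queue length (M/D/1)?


ρ = 54.04/124.12 = 0.4354
M/D/1: Lq = ρ²/(2(1−ρ)) = 0.1896/(2·0.5646) = 0.16787

Final: 0.16787


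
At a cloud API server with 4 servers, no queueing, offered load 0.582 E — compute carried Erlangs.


B(4,0.582) = 0.002672 (Erlang-B)
Carried load = a(1 − B) = 0.582·(1 − 0.002672) = 0.582·0.997328 = 0.5804 E

Final: 0.5804 Erlangs


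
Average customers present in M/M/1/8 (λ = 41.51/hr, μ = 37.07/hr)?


ρ = 41.51/37.07 = 1.1198
L = ρ[1 − (K+1)ρ^K + Kρ^(K+1)] / [(1−ρ)(1−ρ^(K+1))]
Numerator: 1.1198·(1 − 9·2.471959 + 8·2.768033) = 1.004034
Denominator: (-0.1198)·(-1.768033) = 0.211763
L = 1.004034/0.211763 = 4.7413

Final: 4.7413


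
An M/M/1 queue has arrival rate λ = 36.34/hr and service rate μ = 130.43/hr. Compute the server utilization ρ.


ρ = λ/μ = 36.34/130.43 = 0.2786

Final: 0.2786


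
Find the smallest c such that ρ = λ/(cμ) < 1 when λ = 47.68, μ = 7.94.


Stability requires cμ > λ ⇔ c > λ/μ.
λ/μ = 47.68/7.94 = 6.0050
Minimum integer c = ⌊6.0050⌋ + 1 = 7
Check: 7·7.94 = 55.58 > 47.68, while 6·7.94 = 47.64 ≤ 47.68

Final: 7 servers


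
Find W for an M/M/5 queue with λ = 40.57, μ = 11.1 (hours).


a = 3.6550; ρ = 0.7310; P₀ = 0.021226
Lq = P₀·a^c·ρ/(c!(1−ρ)²) = 1.16539
Wq = Lq/λ = 1.16539/40.57 = 0.02873 hr
W = Wq + 1/μ = 0.02873 + 0.09009 = 0.11882 hr

Final: 0.11882 hr


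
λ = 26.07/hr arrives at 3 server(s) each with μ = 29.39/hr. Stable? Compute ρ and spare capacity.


Total capacity cμ = 3·29.39 = 88.17/hr
ρ = λ/(cμ) = 26.07/88.17 = 0.2957
Stable ⇔ ρ < 1: YES
Spare capacity = cμ − λ = 88.17 − 26.07 = 62.10/hr

Final: ρ = 0.2957; stable; margin = 62.10/hr


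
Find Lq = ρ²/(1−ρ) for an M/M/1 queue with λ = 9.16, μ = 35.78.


ρ = 9.16/35.78 = 0.2560
Lq = ρ²/(1−ρ) = 0.06554/0.7440 = 0.08809

Final: 0.08809


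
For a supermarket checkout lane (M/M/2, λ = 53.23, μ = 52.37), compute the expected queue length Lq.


a = λ/μ = 1.0164; ρ = a/2 = 0.5082
P₀ = 0.326075
Lq = P₀·a^c·ρ / (c!·(1−ρ)²) = 0.326075·1.03311·0.5082/(2·0.24186)
= 0.35393

Final: 0.35393


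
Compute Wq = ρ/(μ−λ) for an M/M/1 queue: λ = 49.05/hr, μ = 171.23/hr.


ρ = 49.05/171.23 = 0.2865
Wq = ρ/(μ−λ) = 0.2865/(171.23 − 49.05) = 0.2865/122.18 = 0.002345 hr

Final: 0.002345 hr


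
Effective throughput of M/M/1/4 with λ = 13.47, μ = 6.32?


ρ = 2.1313; P_K = (1−ρ)ρ^4/(1−ρ^5) = 0.543159
λ_eff = λ(1 − P_K) = 13.47·(1 − 0.543159) = 13.47·0.456841 = 6.1536 /hr

Final: 6.1536 /hr


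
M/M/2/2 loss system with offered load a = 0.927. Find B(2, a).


B(c,a) = (a^c/c!) / Σ_{k=0}^{c} a^k/k!
a^2/2! = 0.429665
Σ terms (k=0..2): 1.00000 + 0.92700 + 0.42966 = 2.356664
B = 0.429665/2.356664 = 0.182319

Final: 0.182319


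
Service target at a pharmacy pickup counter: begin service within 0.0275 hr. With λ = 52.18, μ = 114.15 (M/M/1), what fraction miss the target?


ρ = 52.18/114.15 = 0.4571
P(Wq > t) = ρ·e^{−(μ−λ)t} = 0.4571·e^{−1.7042}
= 0.4571·0.181922 = 0.083160

Final: 0.083160


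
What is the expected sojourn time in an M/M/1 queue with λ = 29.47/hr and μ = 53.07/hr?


W = 1/(μ−λ) = 1/(53.07 − 29.47) = 1/23.60 = 0.04237 hr

Final: 0.04237 hr


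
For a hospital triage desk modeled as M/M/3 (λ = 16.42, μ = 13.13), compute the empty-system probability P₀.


a = λ/μ = 16.42/13.13 = 1.2506; ρ = a/c = 0.4169
Σ_{k=0}^{2} a^k/k! (terms k=0..2) = 1.00000 + 1.25057 + 0.78196 = 3.03254
Tail: a^3/(3!(1−ρ)) = 1.95580/(6·0.5831) = 0.55898
P₀ = 1/(3.03254 + 0.55898) = 1/3.59152 = 0.278434

Final: 0.278434


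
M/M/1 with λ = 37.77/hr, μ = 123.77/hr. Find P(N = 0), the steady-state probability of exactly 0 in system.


ρ = 37.77/123.77 = 0.3052
P_n = (1−ρ)·ρ^n = (1 − 0.3052)·0.3052^0 = 0.6948·1.000000 = 0.694837

Final: 0.694837


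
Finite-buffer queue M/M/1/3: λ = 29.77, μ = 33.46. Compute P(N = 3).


ρ = λ/μ = 29.77/33.46 = 0.8897
P_K = (1−ρ)ρ^K/(1−ρ^(K+1)) = (0.1103·0.704302)/(1 − 0.626631)
= 0.077671/0.373369 = 0.208027

Final: 0.208027


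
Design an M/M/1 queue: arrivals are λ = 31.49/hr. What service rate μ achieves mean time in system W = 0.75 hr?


W = 1/(μ−λ) ⇒ μ − λ = 1/W = 1/0.75 = 1.3333
μ = λ + 1/W = 31.49 + 1.3333 = 32.8233 per hr

Final: 32.8233 /hr


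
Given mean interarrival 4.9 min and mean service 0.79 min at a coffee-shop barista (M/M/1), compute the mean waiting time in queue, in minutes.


λ = 60/4.9 = 12.2449 /hr
μ = 60/0.79 = 75.9494 /hr
ρ = λ/μ = 12.2449/75.9494 = 0.1612
Wq = ρ/(μ−λ) = 0.1612/(75.9494−12.2449) = 0.002531 hr
In minutes: 0.002531·60 = 0.1518 min

Final: 0.1518 min


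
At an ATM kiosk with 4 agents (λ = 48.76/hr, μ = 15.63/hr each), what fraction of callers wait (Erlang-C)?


a = λ/μ = 3.1196; ρ = a/4 = 0.7799
P₀ = 0.031272 (from M/M/c formula)
C(c,a) = [a^c/(c!(1−ρ))]·P₀ = [94.71502/(24·0.2201)]·0.031272
= 17.93115·0.031272 = 0.560751

Final: 0.560751


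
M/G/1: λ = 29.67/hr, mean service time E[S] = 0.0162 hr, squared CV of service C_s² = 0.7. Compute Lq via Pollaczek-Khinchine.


ρ = λ·E[S] = 29.67·0.0162 = 0.4807
Lq = ρ²(1+C_s²)/(2(1−ρ)) = 0.2310·(1+0.7)/(2·0.5193)
= 0.2310·1.7000/1.0387 = 0.37812

Final: 0.37812


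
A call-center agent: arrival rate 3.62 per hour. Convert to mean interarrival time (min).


Mean interarrival time = 1/λ = 1/3.62 hour = 0.27624 hour
In minutes: 0.27624 × 60 = 16.5746 min

Final: 16.5746 min


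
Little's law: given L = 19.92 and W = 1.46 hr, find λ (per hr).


λ = L/W = 19.92/1.46 = 13.6438 /hr

Final: 13.6438 /hr


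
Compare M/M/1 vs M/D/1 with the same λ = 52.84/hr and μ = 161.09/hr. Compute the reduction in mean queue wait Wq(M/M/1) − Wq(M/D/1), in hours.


ρ = 52.84/161.09 = 0.3280
Wq(M/M/1) = ρ/(μ−λ) = 0.3280/108.25 = 0.003030 hr
Wq(M/D/1) = ρ/(2(μ−λ)) = 0.001515 hr
Savings = 0.003030 − 0.001515 = 0.001515 hr

Final: 0.001515 hr


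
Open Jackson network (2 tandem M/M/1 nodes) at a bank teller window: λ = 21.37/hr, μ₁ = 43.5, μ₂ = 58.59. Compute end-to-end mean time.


Each node sees arrival rate λ = 21.37/hr (tandem ⇒ throughput preserved).
W₁ = 1/(μ₁−λ) = 1/(43.5−21.37) = 0.04519 hr
W₂ = 1/(μ₂−λ) = 1/(58.59−21.37) = 0.02687 hr
W_total = W₁ + W₂ = 0.04519 + 0.02687 = 0.07205 hr

Final: 0.07205 hr


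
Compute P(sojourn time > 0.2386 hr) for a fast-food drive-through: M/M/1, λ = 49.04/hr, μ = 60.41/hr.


W ~ Exponential(μ−λ) for M/M/1.
μ − λ = 60.41 − 49.04 = 11.3700
P(W > t) = e^{−(μ−λ)t} = e^{−2.7129} = 0.066345

Final: 0.066345


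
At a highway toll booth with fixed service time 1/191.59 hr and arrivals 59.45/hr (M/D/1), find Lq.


ρ = 59.45/191.59 = 0.3103
M/D/1: Lq = ρ²/(2(1−ρ)) = 0.09628/(2·0.6897) = 0.06980

Final: 0.06980


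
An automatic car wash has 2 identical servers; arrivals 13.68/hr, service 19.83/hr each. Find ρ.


ρ = λ/(cμ) = 13.68/(2·19.83) = 13.68/39.66 = 0.3449

Final: 0.3449


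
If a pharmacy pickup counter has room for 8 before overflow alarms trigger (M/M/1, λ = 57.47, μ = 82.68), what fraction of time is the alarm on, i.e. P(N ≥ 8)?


ρ = 57.47/82.68 = 0.6951
P(N ≥ n) = ρ^n = 0.6951^8 = 0.054491

Final: 0.054491


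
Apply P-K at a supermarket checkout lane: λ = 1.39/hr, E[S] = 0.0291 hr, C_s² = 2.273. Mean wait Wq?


ρ = λ·E[S] = 1.39·0.0291 = 0.04045
E[S²] = E[S]²(1+C_s²) = 0.0291²·(1+2.273) = 0.002772
Wq = λ·E[S²]/(2(1−ρ)) = 1.39·0.002772/(2·0.9596) = 0.002007 hr

Final: 0.002007 hr


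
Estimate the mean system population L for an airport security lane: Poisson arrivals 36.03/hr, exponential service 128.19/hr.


ρ = λ/μ = 36.03/128.19 = 0.2811
L = ρ/(1−ρ) = 0.2811/(1 − 0.2811) = 0.2811/0.7189 = 0.3910

Final: 0.3910


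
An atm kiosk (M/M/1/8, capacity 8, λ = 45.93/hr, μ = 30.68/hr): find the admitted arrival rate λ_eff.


ρ = 1.4971; P_K = (1−ρ)ρ^8/(1−ρ^9) = 0.341056
λ_eff = λ(1 − P_K) = 45.93·(1 − 0.341056) = 45.93·0.658944 = 30.2653 /hr

Final: 30.2653 /hr


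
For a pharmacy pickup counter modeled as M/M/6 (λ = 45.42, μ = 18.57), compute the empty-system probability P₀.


a = λ/μ = 45.42/18.57 = 2.4459; ρ = a/c = 0.4076
Σ_{k=0}^{5} a^k/k! (terms k=0..5) = 1.00000 + 2.44588 + 2.99117 + 2.43868 + 1.49118 + 0.72945 = 11.09635
Tail: a^6/(6!(1−ρ)) = 214.09738/(720·0.5924) = 0.50199
P₀ = 1/(11.09635 + 0.50199) = 1/11.59834 = 0.086219

Final: 0.086219


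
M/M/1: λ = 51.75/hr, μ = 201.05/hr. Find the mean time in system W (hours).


W = 1/(μ−λ) = 1/(201.05 − 51.75) = 1/149.30 = 0.006698 hr

Final: 0.006698 hr


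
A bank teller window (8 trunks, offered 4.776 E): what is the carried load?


B(8,4.776) = 0.059857 (Erlang-B)
Carried load = a(1 − B) = 4.776·(1 − 0.059857) = 4.776·0.940143 = 4.4901 E

Final: 4.4901 Erlangs


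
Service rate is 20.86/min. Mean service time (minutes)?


Mean service time = 1/μ = 1/20.86 minute = 0.04794 minute
In minutes: 0.04794 × 1 = 0.04794 min

Final: 0.04794 min


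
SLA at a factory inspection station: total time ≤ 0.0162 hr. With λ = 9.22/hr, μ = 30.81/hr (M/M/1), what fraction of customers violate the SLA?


W ~ Exponential(μ−λ) for M/M/1.
μ − λ = 30.81 − 9.22 = 21.5900
P(W > t) = e^{−(μ−λ)t} = e^{−0.3498} = 0.704859

Final: 0.704859


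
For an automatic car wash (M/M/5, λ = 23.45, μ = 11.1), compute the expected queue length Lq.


a = λ/μ = 2.1126; ρ = a/5 = 0.4225
P₀ = 0.119719
Lq = P₀·a^c·ρ / (c!·(1−ρ)²) = 0.119719·42.08229·0.4225/(120·0.33348)
= 0.05319

Final: 0.05319


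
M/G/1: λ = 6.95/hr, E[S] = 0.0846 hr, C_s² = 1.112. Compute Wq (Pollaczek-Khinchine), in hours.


ρ = λ·E[S] = 6.95·0.0846 = 0.5880
E[S²] = E[S]²(1+C_s²) = 0.0846²·(1+1.112) = 0.015116
Wq = λ·E[S²]/(2(1−ρ)) = 6.95·0.015116/(2·0.4120) = 0.12749 hr

Final: 0.12749 hr


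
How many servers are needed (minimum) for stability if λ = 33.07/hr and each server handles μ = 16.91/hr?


Stability requires cμ > λ ⇔ c > λ/μ.
λ/μ = 33.07/16.91 = 1.9556
Minimum integer c = ⌊1.9556⌋ + 1 = 2
Check: 2·16.91 = 33.82 > 33.07, while 1·16.91 = 16.91 ≤ 33.07

Final: 2 servers


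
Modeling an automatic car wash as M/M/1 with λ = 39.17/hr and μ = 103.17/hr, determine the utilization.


ρ = λ/μ = 39.17/103.17 = 0.3797

Final: 0.3797


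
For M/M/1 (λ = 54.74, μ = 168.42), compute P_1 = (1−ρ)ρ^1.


ρ = 54.74/168.42 = 0.3250
P_n = (1−ρ)·ρ^n = (1 − 0.3250)·0.3250^1 = 0.6750·0.325021 = 0.219382

Final: 0.219382
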